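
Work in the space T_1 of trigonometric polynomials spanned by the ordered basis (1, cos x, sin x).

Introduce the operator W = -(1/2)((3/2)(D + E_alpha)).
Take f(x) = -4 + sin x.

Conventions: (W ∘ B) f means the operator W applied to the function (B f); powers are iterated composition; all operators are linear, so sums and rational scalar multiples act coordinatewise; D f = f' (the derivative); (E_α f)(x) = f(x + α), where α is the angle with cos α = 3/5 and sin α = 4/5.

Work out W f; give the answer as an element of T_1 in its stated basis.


D f = cos x
E_alpha f = -4 + (4/5)cos x + (3/5)sin x
(D + E_alpha) f = -4 + (9/5)cos x + (3/5)sin x
((3/2)(D + E_alpha)) f = -6 + (27/10)cos x + (9/10)sin x
(-(1/2)((3/2)(D + E_alpha))) f = 3 - (27/20)cos x - (9/20)sin x

g(x) = 3 - (27/20)cos x - (9/20)sin x


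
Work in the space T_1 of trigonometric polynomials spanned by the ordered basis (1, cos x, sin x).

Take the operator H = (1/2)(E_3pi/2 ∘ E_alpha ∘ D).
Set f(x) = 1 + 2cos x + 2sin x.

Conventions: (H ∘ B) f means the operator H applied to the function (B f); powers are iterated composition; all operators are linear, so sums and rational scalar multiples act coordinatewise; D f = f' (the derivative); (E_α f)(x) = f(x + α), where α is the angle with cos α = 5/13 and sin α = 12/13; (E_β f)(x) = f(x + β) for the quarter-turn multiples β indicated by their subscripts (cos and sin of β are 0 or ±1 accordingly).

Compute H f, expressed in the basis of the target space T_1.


D f = 2cos x - 2sin x
E_alpha D f = -(14/13)cos x - (34/13)sin x
E_3pi/2 E_alpha D f = (34/13)cos x - (14/13)sin x
((1/2)(E_3pi/2 ∘ E_alpha ∘ D)) f = (17/13)cos x - (7/13)sin x

the image equals g(x) = (17/13)cos x - (7/13)sin x


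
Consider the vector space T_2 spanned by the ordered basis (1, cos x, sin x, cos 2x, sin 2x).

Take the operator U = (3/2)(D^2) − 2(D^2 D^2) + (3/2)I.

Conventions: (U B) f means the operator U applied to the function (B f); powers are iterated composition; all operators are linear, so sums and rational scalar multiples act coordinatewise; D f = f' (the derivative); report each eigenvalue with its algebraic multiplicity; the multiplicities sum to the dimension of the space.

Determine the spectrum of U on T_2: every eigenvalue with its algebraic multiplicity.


image of 1: 3/2
image of cos x: -2cos x
image of sin x: -2sin x
image of cos 2x: -(73/2)cos 2x
image of sin 2x: -(73/2)sin 2x
the matrix is diagonal; its diagonal is (3/2, -2, -2, -73/2, -73/2)
for a triangular matrix the eigenvalues are the diagonal entries, with algebraic multiplicity their repetition count

λ = -73/2 (multiplicity 2), λ = -2 (multiplicity 2), λ = 3/2 (multiplicity 1)


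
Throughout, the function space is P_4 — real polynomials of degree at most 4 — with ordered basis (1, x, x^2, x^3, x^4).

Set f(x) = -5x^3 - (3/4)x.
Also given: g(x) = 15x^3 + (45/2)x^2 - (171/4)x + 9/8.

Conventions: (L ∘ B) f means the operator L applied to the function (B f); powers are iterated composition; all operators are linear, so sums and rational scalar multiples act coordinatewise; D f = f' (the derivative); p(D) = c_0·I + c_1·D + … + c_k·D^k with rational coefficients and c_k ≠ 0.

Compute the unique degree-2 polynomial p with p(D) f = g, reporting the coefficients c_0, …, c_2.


D^0 f = -5x^3 - (3/4)x
D^1 f = -15x^2 - 3/4
D^2 f = -30x
matching coefficients of g against c_0 f + c_1 Df + … from the top degree down determines the c_i
solution: c_0 = -3, c_1 = -3/2, c_2 = 3/2

p(D) = -3·I − (3/2)·D + (3/2)·D^2, i.e. c_0 = -3, c_1 = -3/2, c_2 = 3/2


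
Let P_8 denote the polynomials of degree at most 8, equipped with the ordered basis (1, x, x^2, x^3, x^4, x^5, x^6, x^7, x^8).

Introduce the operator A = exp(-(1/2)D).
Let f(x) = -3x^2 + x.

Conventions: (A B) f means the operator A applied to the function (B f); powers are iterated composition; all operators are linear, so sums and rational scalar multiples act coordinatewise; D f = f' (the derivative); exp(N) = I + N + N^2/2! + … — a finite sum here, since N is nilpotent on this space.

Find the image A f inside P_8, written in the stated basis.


g(x) = -3x^2 + 4x - 5/4

order-1 term: 3x - 1/2
order-2 term: -3/4
the series for exp(-(1/2)D) f terminates at order 2
exp(-(1/2)D) f = -3x^2 + 4x - 5/4


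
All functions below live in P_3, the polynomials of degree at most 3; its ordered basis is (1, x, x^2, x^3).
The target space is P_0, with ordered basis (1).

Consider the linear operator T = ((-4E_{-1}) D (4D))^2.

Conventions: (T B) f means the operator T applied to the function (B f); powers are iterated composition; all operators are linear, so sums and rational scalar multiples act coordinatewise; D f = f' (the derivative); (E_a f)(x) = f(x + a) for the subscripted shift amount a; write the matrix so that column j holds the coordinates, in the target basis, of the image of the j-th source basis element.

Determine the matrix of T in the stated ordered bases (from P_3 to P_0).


the matrix is [[0, 0, 0, 0]] (rows listed top to bottom)

image of 1: 0
image of x: 0
image of x^2: 0
image of x^3: 0
each image's coordinates form column j of the matrix


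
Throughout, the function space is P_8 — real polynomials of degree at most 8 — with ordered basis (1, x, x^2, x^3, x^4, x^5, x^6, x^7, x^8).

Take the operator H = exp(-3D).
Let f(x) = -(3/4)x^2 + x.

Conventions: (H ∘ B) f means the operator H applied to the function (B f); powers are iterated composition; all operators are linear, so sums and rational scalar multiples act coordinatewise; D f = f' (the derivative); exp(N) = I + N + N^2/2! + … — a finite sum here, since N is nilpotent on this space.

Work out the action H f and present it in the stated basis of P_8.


the image equals g(x) = -(3/4)x^2 + (11/2)x - 39/4

order-1 term: (9/2)x - 3
order-2 term: -27/4
the series for exp(-3D) f terminates at order 2
exp(-3D) f = -(3/4)x^2 + (11/2)x - 39/4


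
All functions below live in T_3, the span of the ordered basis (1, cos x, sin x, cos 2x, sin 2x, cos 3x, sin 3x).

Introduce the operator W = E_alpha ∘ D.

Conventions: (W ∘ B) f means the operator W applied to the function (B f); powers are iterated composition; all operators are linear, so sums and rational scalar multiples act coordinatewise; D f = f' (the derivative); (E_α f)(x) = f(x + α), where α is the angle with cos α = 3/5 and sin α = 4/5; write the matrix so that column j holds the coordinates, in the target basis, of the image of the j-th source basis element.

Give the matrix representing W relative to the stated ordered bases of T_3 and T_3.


image of 1: 0
image of cos x: -(4/5)cos x - (3/5)sin x
image of sin x: (3/5)cos x - (4/5)sin x
image of cos 2x: -(48/25)cos 2x + (14/25)sin 2x
image of sin 2x: -(14/25)cos 2x - (48/25)sin 2x
image of cos 3x: -(132/125)cos 3x + (351/125)sin 3x
image of sin 3x: -(351/125)cos 3x - (132/125)sin 3x
each image's coordinates form column j of the matrix

the matrix is [[0, 0, 0, 0, 0, 0, 0]; [0, -4/5, 3/5, 0, 0, 0, 0]; [0, -3/5, -4/5, 0, 0, 0, 0]; [0, 0, 0, -48/25, -14/25, 0, 0]; [0, 0, 0, 14/25, -48/25, 0, 0]; [0, 0, 0, 0, 0, -132/125, -351/125]; [0, 0, 0, 0, 0, 351/125, -132/125]] (rows listed top to bottom)


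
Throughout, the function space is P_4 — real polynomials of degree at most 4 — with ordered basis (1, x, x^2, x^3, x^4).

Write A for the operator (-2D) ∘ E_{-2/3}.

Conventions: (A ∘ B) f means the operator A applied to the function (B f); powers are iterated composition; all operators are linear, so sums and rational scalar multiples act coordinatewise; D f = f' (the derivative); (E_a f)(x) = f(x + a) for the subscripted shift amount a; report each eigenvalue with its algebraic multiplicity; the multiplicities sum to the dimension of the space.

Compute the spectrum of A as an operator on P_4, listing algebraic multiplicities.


λ = 0 (multiplicity 5)

image of 1: 0
image of x: -2
image of x^2: -4x + 8/3
image of x^3: -6x^2 + 8x - 8/3
image of x^4: -8x^3 + 16x^2 - (32/3)x + 64/27
the matrix is upper triangular; its diagonal is (0, 0, 0, 0, 0)
for a triangular matrix the eigenvalues are the diagonal entries, with algebraic multiplicity their repetition count


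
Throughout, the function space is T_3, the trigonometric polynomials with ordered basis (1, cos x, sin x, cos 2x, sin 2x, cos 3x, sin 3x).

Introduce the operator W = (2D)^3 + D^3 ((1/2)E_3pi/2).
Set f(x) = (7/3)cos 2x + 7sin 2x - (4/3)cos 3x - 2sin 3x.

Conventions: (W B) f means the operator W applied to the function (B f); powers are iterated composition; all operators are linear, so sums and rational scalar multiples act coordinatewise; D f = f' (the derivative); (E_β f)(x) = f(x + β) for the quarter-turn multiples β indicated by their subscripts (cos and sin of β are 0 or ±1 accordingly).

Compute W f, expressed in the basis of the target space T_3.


D f = 14cos 2x - (14/3)sin 2x - 6cos 3x + 4sin 3x
(2D) f = 28cos 2x - (28/3)sin 2x - 12cos 3x + 8sin 3x
D (2D) f = -(56/3)cos 2x - 56sin 2x + 24cos 3x + 36sin 3x
(2D) (2D) f = -(112/3)cos 2x - 112sin 2x + 48cos 3x + 72sin 3x
D (2D) (2D) f = -224cos 2x + (224/3)sin 2x + 216cos 3x - 144sin 3x
(2D) (2D) (2D) f = -448cos 2x + (448/3)sin 2x + 432cos 3x - 288sin 3x
E_3pi/2 f = -(7/3)cos 2x - 7sin 2x - 2cos 3x + (4/3)sin 3x
((1/2)E_3pi/2) f = -(7/6)cos 2x - (7/2)sin 2x - cos 3x + (2/3)sin 3x
D ((1/2)E_3pi/2) f = -7cos 2x + (7/3)sin 2x + 2cos 3x + 3sin 3x
D D ((1/2)E_3pi/2) f = (14/3)cos 2x + 14sin 2x + 9cos 3x - 6sin 3x
D D D ((1/2)E_3pi/2) f = 28cos 2x - (28/3)sin 2x - 18cos 3x - 27sin 3x
((2D)^3 + D^3 ((1/2)E_3pi/2)) f = -420cos 2x + 140sin 2x + 414cos 3x - 315sin 3x

the result is g(x) = -420cos 2x + 140sin 2x + 414cos 3x - 315sin 3x


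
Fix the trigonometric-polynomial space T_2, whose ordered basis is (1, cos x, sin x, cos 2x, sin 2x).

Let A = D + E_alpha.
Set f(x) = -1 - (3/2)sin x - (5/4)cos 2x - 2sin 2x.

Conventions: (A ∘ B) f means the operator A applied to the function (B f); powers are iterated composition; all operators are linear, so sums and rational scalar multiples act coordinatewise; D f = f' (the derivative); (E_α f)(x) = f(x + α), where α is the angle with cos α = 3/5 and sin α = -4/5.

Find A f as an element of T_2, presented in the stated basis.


the result is g(x) = -1 - (3/10)cos x - (9/10)sin x - (173/100)cos 2x + (93/50)sin 2x

D f = -(3/2)cos x - 4cos 2x + (5/2)sin 2x
E_alpha f = -1 + (6/5)cos x - (9/10)sin x + (227/100)cos 2x - (16/25)sin 2x
(D + E_alpha) f = -1 - (3/10)cos x - (9/10)sin x - (173/100)cos 2x + (93/50)sin 2x


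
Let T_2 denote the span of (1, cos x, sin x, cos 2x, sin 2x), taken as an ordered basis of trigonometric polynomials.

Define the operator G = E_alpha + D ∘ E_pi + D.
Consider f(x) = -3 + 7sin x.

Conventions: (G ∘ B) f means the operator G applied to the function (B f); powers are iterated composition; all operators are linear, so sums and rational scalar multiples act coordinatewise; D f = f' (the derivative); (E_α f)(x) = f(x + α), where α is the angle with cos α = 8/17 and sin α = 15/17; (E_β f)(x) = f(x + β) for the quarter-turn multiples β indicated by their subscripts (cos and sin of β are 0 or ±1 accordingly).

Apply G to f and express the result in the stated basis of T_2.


the result is g(x) = -3 + (105/17)cos x + (56/17)sin x

E_alpha f = -3 + (105/17)cos x + (56/17)sin x
E_pi f = -3 - 7sin x
D E_pi f = -7cos x
D f = 7cos x
(E_alpha + D ∘ E_pi + D) f = -3 + (105/17)cos x + (56/17)sin x


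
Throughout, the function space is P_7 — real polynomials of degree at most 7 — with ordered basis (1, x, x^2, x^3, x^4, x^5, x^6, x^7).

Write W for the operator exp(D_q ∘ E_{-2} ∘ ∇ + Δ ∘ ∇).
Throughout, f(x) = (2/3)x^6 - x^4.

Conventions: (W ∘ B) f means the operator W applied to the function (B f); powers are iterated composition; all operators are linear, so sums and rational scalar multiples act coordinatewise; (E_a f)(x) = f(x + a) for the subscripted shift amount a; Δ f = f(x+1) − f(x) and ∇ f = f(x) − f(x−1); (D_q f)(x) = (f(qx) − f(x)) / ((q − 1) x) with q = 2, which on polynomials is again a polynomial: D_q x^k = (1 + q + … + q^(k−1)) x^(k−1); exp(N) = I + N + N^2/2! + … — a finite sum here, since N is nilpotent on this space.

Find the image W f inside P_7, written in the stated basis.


order-1 term: 144x^4 - 750x^3 + (5260/3)x^2 - 1860x + 2302/3
order-2 term: 2880x^2 - 12105x + 44243/3
order-3 term: 3840
the series for exp(D_q ∘ E_{-2} ∘ ∇ + Δ ∘ ∇) f terminates at order 3
exp(D_q ∘ E_{-2} ∘ ∇ + Δ ∘ ∇) f = (2/3)x^6 + 143x^4 - 750x^3 + (13900/3)x^2 - 13965x + 19355

g(x) = (2/3)x^6 + 143x^4 - 750x^3 + (13900/3)x^2 - 13965x + 19355


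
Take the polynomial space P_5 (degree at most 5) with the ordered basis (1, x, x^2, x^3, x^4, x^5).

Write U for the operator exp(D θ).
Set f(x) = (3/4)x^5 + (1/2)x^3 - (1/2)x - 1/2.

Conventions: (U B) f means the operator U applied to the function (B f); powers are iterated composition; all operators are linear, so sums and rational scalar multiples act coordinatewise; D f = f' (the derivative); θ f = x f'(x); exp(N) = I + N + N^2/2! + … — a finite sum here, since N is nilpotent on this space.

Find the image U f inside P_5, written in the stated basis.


order-1 term: (75/4)x^4 + (9/2)x^2 - 1/2
order-2 term: 150x^3 + 9x
order-3 term: 450x^2 + 3
order-4 term: 450x
order-5 term: 90
the series for exp(D θ) f terminates at order 5
exp(D θ) f = (3/4)x^5 + (75/4)x^4 + (301/2)x^3 + (909/2)x^2 + (917/2)x + 92

g(x) = (3/4)x^5 + (75/4)x^4 + (301/2)x^3 + (909/2)x^2 + (917/2)x + 92


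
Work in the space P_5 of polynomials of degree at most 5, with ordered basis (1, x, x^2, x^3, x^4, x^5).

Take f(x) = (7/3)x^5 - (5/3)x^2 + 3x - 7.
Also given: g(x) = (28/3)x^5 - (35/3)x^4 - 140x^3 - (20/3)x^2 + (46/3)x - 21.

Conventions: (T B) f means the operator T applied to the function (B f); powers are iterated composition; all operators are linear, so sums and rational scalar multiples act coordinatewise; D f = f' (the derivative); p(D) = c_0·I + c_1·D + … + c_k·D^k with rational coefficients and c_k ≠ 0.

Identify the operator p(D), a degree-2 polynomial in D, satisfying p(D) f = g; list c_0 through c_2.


D^0 f = (7/3)x^5 - (5/3)x^2 + 3x - 7
D^1 f = (35/3)x^4 - (10/3)x + 3
D^2 f = (140/3)x^3 - 10/3
matching coefficients of g against c_0 f + c_1 Df + … from the top degree down determines the c_i
solution: c_0 = 4, c_1 = -1, c_2 = -3

c_0 = 4, c_1 = -1, c_2 = -3


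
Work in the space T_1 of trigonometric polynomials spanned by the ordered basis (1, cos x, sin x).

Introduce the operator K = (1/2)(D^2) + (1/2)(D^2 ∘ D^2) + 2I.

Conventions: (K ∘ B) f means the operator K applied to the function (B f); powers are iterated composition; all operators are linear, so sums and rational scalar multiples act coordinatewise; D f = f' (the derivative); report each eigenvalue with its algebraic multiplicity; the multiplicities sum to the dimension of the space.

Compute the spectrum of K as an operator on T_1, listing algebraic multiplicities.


image of 1: 2
image of cos x: 2cos x
image of sin x: 2sin x
the matrix is diagonal; its diagonal is (2, 2, 2)
for a triangular matrix the eigenvalues are the diagonal entries, with algebraic multiplicity their repetition count

λ = 2 (multiplicity 3)


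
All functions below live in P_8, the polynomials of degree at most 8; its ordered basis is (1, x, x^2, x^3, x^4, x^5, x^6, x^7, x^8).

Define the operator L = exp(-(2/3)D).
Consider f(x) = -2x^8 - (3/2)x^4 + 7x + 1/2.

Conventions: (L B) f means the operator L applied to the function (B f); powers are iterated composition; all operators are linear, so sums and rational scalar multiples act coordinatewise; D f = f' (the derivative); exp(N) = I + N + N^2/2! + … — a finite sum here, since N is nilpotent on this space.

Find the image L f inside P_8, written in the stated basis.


order-1 term: (32/3)x^7 + 4x^3 - 14/3
order-2 term: -(224/9)x^6 - 4x^2
order-3 term: (896/27)x^5 + (16/9)x
order-4 term: -(2240/81)x^4 - 8/27
order-5 term: (3584/243)x^3
order-6 term: -(3584/729)x^2
order-7 term: (2048/2187)x
order-8 term: -512/6561
the series for exp(-(2/3)D) f terminates at order 8
exp(-(2/3)D) f = -2x^8 + (32/3)x^7 - (224/9)x^6 + (896/27)x^5 - (4723/162)x^4 + (4556/243)x^3 - (6500/729)x^2 + (21245/2187)x - 59587/13122

the result is g(x) = -2x^8 + (32/3)x^7 - (224/9)x^6 + (896/27)x^5 - (4723/162)x^4 + (4556/243)x^3 - (6500/729)x^2 + (21245/2187)x - 59587/13122


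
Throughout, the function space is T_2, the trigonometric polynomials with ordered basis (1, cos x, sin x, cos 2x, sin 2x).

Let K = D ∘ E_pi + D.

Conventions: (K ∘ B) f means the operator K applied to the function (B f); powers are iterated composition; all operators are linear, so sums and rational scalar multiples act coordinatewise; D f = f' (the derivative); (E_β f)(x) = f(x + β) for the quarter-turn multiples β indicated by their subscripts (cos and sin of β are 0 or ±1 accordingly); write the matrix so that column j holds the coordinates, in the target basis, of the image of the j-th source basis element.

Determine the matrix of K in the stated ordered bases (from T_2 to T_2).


image of 1: 0
image of cos x: 0
image of sin x: 0
image of cos 2x: -4sin 2x
image of sin 2x: 4cos 2x
each image's coordinates form column j of the matrix

the matrix is [[0, 0, 0, 0, 0]; [0, 0, 0, 0, 0]; [0, 0, 0, 0, 0]; [0, 0, 0, 0, 4]; [0, 0, 0, -4, 0]] (rows listed top to bottom)


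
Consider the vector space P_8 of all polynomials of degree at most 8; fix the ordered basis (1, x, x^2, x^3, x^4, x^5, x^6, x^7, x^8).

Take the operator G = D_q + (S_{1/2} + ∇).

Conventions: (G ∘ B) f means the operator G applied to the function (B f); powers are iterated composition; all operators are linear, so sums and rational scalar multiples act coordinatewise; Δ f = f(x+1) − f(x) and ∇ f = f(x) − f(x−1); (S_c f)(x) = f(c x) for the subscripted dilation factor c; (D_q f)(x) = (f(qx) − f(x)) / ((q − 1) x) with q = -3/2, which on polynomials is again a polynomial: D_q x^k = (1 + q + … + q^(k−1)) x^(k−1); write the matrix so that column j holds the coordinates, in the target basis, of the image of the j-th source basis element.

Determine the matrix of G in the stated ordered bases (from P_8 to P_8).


the matrix is [[1, 2, -1, 1, -1, 1, -1, 1, -1]; [0, 1/2, 3/2, -3, 4, -5, 6, -7, 8]; [0, 0, 1/4, 19/4, -6, 10, -15, 21, -28]; [0, 0, 0, 1/8, 19/8, -10, 20, -35, 56]; [0, 0, 0, 0, 1/16, 135/16, -15, 35, -70]; [0, 0, 0, 0, 0, 1/32, 59/32, -21, 56]; [0, 0, 0, 0, 0, 0, 1/64, 911/64, -28]; [0, 0, 0, 0, 0, 0, 0, 1/128, -237/128]; [0, 0, 0, 0, 0, 0, 0, 0, 1/256]] (rows listed top to bottom)

image of 1: 1
image of x: (1/2)x + 2
image of x^2: (1/4)x^2 + (3/2)x - 1
image of x^3: (1/8)x^3 + (19/4)x^2 - 3x + 1
image of x^4: (1/16)x^4 + (19/8)x^3 - 6x^2 + 4x - 1
image of x^5: (1/32)x^5 + (135/16)x^4 - 10x^3 + 10x^2 - 5x + 1
image of x^6: (1/64)x^6 + (59/32)x^5 - 15x^4 + 20x^3 - 15x^2 + 6x - 1
image of x^7: (1/128)x^7 + (911/64)x^6 - 21x^5 + 35x^4 - 35x^3 + 21x^2 - 7x + 1
image of x^8: (1/256)x^8 - (237/128)x^7 - 28x^6 + 56x^5 - 70x^4 + 56x^3 - 28x^2 + 8x - 1
each image's coordinates form column j of the matrix


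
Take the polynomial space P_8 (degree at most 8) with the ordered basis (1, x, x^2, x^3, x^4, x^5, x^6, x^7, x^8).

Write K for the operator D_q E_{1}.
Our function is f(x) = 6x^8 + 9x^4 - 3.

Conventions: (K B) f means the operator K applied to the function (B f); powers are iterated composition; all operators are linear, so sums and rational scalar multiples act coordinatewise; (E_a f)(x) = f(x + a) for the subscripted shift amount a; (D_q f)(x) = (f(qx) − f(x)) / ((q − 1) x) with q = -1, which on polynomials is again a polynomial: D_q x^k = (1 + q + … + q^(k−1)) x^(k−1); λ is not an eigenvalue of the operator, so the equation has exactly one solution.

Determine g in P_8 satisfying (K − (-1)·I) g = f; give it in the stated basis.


write g with unknown coordinates in the stated basis and equate coefficients in (K − (-1)·I) g = f
solving from the highest basis element down gives g = 6x^8 - 48x^6 - 39x^4 + 780x^2 - 1167
check: K g = 48x^6 + 48x^4 - 780x^2 + 1164
so K g − (-1)·g = 6x^8 + 9x^4 - 3 = f ✓

the image equals g(x) = 6x^8 - 48x^6 - 39x^4 + 780x^2 - 1167


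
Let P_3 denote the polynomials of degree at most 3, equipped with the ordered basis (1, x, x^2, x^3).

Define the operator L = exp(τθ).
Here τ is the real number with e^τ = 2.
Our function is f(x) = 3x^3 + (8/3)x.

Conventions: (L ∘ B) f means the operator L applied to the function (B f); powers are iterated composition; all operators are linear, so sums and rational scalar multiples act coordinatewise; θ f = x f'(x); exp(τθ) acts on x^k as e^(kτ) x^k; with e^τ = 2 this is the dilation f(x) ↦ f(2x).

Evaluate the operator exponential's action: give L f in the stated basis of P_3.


the image equals g(x) = 24x^3 + (16/3)x

exp(τθ) x^k = e^(kτ) x^k; with e^τ = 2 this sends x^k to 2^k x^k
x ↦ 2 x
x^3 ↦ 8 x^3
applying this coordinatewise to f: exp(τθ) f = 24x^3 + (16/3)x


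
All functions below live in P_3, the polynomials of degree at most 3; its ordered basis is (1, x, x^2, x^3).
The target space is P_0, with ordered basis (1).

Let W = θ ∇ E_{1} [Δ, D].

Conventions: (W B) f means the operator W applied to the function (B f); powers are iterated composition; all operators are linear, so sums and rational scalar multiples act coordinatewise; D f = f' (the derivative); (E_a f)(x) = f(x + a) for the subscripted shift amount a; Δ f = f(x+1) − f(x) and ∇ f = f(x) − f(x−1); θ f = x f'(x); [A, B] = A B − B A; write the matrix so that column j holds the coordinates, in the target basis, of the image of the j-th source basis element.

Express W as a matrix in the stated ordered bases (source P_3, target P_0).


the matrix is [[0, 0, 0, 0]] (rows listed top to bottom)

image of 1: 0
image of x: 0
image of x^2: 0
image of x^3: 0
each image's coordinates form column j of the matrix


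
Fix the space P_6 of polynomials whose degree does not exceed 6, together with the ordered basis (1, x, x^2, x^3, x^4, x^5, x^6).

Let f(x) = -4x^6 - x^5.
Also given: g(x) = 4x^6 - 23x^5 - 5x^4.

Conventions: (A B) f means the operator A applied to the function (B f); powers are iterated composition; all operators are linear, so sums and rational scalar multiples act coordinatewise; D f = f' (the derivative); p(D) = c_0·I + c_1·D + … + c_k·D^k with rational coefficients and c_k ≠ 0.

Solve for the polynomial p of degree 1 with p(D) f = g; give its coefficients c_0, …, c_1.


c_0 = -1, c_1 = 1

D^0 f = -4x^6 - x^5
D^1 f = -24x^5 - 5x^4
matching coefficients of g against c_0 f + c_1 Df + … from the top degree down determines the c_i
solution: c_0 = -1, c_1 = 1


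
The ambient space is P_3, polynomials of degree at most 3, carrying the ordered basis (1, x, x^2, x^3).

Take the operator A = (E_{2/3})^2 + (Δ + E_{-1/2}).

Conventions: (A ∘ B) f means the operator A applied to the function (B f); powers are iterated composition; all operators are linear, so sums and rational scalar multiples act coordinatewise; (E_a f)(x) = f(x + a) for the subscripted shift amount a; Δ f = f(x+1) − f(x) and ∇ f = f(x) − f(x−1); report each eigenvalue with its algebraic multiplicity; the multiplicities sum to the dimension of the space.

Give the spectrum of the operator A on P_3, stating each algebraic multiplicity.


image of 1: 2
image of x: 2x + 11/6
image of x^2: 2x^2 + (11/3)x + 109/36
image of x^3: 2x^3 + (11/2)x^2 + (109/12)x + 701/216
the matrix is upper triangular; its diagonal is (2, 2, 2, 2)
for a triangular matrix the eigenvalues are the diagonal entries, with algebraic multiplicity their repetition count

λ = 2 (multiplicity 4)


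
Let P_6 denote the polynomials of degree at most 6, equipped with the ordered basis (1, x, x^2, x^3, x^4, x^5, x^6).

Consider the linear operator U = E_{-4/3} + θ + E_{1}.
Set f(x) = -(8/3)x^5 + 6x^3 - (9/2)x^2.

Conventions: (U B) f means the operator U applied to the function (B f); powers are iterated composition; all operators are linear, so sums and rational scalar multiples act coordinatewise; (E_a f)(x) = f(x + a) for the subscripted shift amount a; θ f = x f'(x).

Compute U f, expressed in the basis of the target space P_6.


E_{-4/3} f = -(8/3)x^5 + (160/9)x^4 - (1118/27)x^3 + (5623/162)x^2 + (452/243)x - 8008/729
θ f = -(40/3)x^5 + 18x^3 - 9x^2
E_{1} f = -(8/3)x^5 - (40/3)x^4 - (62/3)x^3 - (79/6)x^2 - (13/3)x - 7/6
(E_{-4/3} + θ + E_{1}) f = -(56/3)x^5 + (40/9)x^4 - (1190/27)x^3 + (1016/81)x^2 - (601/243)x - 17717/1458

the result is g(x) = -(56/3)x^5 + (40/9)x^4 - (1190/27)x^3 + (1016/81)x^2 - (601/243)x - 17717/1458


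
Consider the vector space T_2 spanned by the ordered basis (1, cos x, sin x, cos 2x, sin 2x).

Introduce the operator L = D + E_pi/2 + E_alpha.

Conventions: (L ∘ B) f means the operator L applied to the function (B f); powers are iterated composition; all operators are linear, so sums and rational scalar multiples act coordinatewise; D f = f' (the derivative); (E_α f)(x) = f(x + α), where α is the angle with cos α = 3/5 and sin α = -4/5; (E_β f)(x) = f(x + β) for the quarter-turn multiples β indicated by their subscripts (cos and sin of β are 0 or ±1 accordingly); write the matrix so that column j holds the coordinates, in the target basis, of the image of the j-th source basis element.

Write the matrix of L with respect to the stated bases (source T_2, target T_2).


the matrix is [[2, 0, 0, 0, 0]; [0, 3/5, 6/5, 0, 0]; [0, -6/5, 3/5, 0, 0]; [0, 0, 0, -32/25, 26/25]; [0, 0, 0, -26/25, -32/25]] (rows listed top to bottom)

image of 1: 2
image of cos x: (3/5)cos x - (6/5)sin x
image of sin x: (6/5)cos x + (3/5)sin x
image of cos 2x: -(32/25)cos 2x - (26/25)sin 2x
image of sin 2x: (26/25)cos 2x - (32/25)sin 2x
each image's coordinates form column j of the matrix


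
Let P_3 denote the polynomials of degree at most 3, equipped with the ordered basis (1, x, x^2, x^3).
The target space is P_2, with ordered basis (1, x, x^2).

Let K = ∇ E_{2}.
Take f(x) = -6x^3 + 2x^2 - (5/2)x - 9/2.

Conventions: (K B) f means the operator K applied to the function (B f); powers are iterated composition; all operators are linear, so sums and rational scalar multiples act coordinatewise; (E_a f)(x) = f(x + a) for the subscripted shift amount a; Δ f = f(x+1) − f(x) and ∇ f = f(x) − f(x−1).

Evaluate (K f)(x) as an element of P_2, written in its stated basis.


the result is g(x) = -18x^2 - 50x - 77/2

E_{2} f = -6x^3 - 34x^2 - (133/2)x - 99/2
∇ E_{2} f = -18x^2 - 50x - 77/2


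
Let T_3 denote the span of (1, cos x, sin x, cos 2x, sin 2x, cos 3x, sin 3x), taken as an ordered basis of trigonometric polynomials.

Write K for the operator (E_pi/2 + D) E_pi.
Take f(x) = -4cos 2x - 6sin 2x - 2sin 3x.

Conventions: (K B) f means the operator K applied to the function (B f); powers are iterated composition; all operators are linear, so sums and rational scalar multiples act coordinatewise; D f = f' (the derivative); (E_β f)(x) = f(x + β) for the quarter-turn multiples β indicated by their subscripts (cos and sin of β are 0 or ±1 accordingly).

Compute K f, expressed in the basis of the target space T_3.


g(x) = -8cos 2x + 14sin 2x + 4cos 3x

E_pi f = -4cos 2x - 6sin 2x + 2sin 3x
E_pi/2 E_pi f = 4cos 2x + 6sin 2x - 2cos 3x
D E_pi f = -12cos 2x + 8sin 2x + 6cos 3x
(E_pi/2 + D) E_pi f = -8cos 2x + 14sin 2x + 4cos 3x


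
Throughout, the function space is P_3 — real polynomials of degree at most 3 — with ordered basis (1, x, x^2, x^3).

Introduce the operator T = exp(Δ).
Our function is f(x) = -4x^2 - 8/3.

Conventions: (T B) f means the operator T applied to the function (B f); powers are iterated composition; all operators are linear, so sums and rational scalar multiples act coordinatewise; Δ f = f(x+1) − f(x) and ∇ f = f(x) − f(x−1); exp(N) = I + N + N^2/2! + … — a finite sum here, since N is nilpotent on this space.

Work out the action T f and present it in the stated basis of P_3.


order-1 term: -8x - 4
order-2 term: -4
the series for exp(Δ) f terminates at order 2
exp(Δ) f = -4x^2 - 8x - 32/3

the image equals g(x) = -4x^2 - 8x - 32/3


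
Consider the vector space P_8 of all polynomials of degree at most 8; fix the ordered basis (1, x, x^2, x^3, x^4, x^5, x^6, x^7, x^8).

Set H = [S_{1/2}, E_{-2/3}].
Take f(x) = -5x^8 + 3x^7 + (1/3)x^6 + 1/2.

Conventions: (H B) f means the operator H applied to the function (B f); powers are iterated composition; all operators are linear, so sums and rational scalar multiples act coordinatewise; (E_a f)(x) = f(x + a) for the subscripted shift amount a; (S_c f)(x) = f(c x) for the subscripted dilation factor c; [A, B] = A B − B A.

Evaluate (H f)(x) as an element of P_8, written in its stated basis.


E_{-2/3} f = -5x^8 + (89/3)x^7 - (683/9)x^6 + (2960/27)x^5 - (7940/81)x^4 + (13520/243)x^3 - (14288/729)x^2 + (8576/2187)x + 2081/13122
S_{1/2} E_{-2/3} f = -(5/256)x^8 + (89/384)x^7 - (683/576)x^6 + (185/54)x^5 - (1985/324)x^4 + (1690/243)x^3 - (3572/729)x^2 + (4288/2187)x + 2081/13122
S_{1/2} f = -(5/256)x^8 + (3/128)x^7 + (1/192)x^6 + 1/2
E_{-2/3} S_{1/2} f = -(5/256)x^8 + (49/384)x^7 - (25/72)x^6 + (451/864)x^5 - (155/324)x^4 + (535/1944)x^3 - (71/729)x^2 + (85/4374)x + 6539/13122
[S_{1/2}, E_{-2/3}] f = (5/48)x^7 - (161/192)x^6 + (2509/864)x^5 - (305/54)x^4 + (12985/1944)x^3 - (389/81)x^2 + (8491/4374)x - 743/2187

the image equals g(x) = (5/48)x^7 - (161/192)x^6 + (2509/864)x^5 - (305/54)x^4 + (12985/1944)x^3 - (389/81)x^2 + (8491/4374)x - 743/2187


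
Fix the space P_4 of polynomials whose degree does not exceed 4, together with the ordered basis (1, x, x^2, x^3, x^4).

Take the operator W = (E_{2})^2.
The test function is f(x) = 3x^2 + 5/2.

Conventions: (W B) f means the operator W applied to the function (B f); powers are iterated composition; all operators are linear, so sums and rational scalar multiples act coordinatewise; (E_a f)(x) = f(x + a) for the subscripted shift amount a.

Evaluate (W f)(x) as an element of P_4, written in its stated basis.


the image equals g(x) = 3x^2 + 24x + 101/2

E_{2} f = 3x^2 + 12x + 29/2
E_{2} E_{2} f = 3x^2 + 24x + 101/2


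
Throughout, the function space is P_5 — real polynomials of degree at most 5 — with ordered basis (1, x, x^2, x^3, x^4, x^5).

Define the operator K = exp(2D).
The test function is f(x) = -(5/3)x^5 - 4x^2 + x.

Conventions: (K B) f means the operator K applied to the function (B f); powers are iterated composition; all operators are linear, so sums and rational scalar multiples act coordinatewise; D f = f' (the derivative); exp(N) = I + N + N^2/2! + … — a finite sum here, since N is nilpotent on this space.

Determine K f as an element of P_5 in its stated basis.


the result is g(x) = -(5/3)x^5 - (50/3)x^4 - (200/3)x^3 - (412/3)x^2 - (445/3)x - 202/3

order-1 term: -(50/3)x^4 - 16x + 2
order-2 term: -(200/3)x^3 - 16
order-3 term: -(400/3)x^2
order-4 term: -(400/3)x
order-5 term: -160/3
the series for exp(2D) f terminates at order 5
exp(2D) f = -(5/3)x^5 - (50/3)x^4 - (200/3)x^3 - (412/3)x^2 - (445/3)x - 202/3


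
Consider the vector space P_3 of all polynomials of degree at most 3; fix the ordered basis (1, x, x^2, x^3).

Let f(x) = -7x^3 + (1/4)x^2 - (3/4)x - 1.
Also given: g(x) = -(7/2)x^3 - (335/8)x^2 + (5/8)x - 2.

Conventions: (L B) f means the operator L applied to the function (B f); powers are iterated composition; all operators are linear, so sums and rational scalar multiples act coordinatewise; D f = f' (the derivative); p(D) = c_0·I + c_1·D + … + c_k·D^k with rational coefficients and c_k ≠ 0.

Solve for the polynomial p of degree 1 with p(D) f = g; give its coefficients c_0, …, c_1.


p(D) = (1/2)·I + 2·D, i.e. c_0 = 1/2, c_1 = 2

D^0 f = -7x^3 + (1/4)x^2 - (3/4)x - 1
D^1 f = -21x^2 + (1/2)x - 3/4
matching coefficients of g against c_0 f + c_1 Df + … from the top degree down determines the c_i
solution: c_0 = 1/2, c_1 = 2


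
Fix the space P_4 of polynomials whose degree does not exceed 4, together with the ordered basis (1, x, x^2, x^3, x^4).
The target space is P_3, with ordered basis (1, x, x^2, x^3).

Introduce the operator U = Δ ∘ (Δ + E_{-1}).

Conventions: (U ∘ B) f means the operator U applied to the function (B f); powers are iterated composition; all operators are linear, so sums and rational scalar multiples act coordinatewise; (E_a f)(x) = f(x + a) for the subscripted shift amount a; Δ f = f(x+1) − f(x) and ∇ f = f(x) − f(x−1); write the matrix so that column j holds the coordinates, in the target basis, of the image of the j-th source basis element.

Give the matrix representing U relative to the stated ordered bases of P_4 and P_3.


the matrix is [[0, 1, 1, 7, 13]; [0, 0, 2, 3, 28]; [0, 0, 0, 3, 6]; [0, 0, 0, 0, 4]] (rows listed top to bottom)

image of 1: 0
image of x: 1
image of x^2: 2x + 1
image of x^3: 3x^2 + 3x + 7
image of x^4: 4x^3 + 6x^2 + 28x + 13
each image's coordinates form column j of the matrix


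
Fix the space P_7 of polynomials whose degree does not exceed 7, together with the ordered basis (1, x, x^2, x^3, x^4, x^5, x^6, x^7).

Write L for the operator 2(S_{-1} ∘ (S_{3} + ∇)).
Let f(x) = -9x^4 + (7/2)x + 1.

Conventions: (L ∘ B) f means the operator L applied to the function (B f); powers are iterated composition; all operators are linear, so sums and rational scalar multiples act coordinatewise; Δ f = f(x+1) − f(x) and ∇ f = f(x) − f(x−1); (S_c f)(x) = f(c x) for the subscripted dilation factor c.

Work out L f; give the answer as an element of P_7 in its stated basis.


S_{3} f = -729x^4 + (21/2)x + 1
∇ f = -36x^3 + 54x^2 - 36x + 25/2
(S_{3} + ∇) f = -729x^4 - 36x^3 + 54x^2 - (51/2)x + 27/2
S_{-1} (S_{3} + ∇) f = -729x^4 + 36x^3 + 54x^2 + (51/2)x + 27/2
(2(S_{-1} ∘ (S_{3} + ∇))) f = -1458x^4 + 72x^3 + 108x^2 + 51x + 27

the image equals g(x) = -1458x^4 + 72x^3 + 108x^2 + 51x + 27


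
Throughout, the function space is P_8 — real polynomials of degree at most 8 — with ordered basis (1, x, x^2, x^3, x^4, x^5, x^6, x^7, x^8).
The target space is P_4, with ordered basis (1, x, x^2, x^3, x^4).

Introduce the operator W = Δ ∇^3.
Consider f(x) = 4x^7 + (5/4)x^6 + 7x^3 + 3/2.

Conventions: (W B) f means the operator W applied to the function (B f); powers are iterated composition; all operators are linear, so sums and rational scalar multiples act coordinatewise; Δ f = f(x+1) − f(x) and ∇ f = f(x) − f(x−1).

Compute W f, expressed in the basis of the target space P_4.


g(x) = 3360x^3 - 9630x^2 + 12540x - 6120

∇ f = 28x^6 - (153/2)x^5 + (485/4)x^4 - 115x^3 + (345/4)x^2 - (83/2)x + 39/4
∇ ∇ f = 168x^5 - (1605/2)x^4 + 1810x^3 - (4515/2)x^2 + 1553x - 937/2
∇ ∇ ∇ f = 840x^4 - 4890x^3 + 11925x^2 - 13995x + 6591
Δ ∇^3 f = 3360x^3 - 9630x^2 + 12540x - 6120


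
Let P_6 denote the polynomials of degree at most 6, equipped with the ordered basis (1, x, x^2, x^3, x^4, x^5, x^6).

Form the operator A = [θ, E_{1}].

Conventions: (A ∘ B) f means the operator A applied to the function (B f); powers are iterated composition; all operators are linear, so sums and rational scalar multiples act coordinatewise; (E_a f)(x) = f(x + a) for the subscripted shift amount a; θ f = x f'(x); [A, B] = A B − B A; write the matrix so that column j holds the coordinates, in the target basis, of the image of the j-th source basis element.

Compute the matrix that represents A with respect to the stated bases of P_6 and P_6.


the matrix is [[0, -1, -2, -3, -4, -5, -6]; [0, 0, -2, -6, -12, -20, -30]; [0, 0, 0, -3, -12, -30, -60]; [0, 0, 0, 0, -4, -20, -60]; [0, 0, 0, 0, 0, -5, -30]; [0, 0, 0, 0, 0, 0, -6]; [0, 0, 0, 0, 0, 0, 0]] (rows listed top to bottom)

image of 1: 0
image of x: -1
image of x^2: -2x - 2
image of x^3: -3x^2 - 6x - 3
image of x^4: -4x^3 - 12x^2 - 12x - 4
image of x^5: -5x^4 - 20x^3 - 30x^2 - 20x - 5
image of x^6: -6x^5 - 30x^4 - 60x^3 - 60x^2 - 30x - 6
each image's coordinates form column j of the matrix


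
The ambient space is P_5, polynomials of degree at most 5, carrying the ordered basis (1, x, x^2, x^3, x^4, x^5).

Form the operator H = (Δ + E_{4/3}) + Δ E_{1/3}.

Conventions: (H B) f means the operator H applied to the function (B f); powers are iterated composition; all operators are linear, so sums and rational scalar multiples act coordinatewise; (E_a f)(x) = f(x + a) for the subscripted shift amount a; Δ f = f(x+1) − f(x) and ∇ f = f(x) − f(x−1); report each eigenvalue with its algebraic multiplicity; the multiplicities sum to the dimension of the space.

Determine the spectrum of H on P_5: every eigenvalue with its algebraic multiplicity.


λ = 1 (multiplicity 6)

image of 1: 1
image of x: x + 10/3
image of x^2: x^2 + (20/3)x + 40/9
image of x^3: x^3 + 10x^2 + (40/3)x + 154/27
image of x^4: x^4 + (40/3)x^3 + (80/3)x^2 + (616/27)x + 592/81
image of x^5: x^5 + (50/3)x^4 + (400/9)x^3 + (1540/27)x^2 + (2960/81)x + 2290/243
the matrix is upper triangular; its diagonal is (1, 1, 1, 1, 1, 1)
for a triangular matrix the eigenvalues are the diagonal entries, with algebraic multiplicity their repetition count


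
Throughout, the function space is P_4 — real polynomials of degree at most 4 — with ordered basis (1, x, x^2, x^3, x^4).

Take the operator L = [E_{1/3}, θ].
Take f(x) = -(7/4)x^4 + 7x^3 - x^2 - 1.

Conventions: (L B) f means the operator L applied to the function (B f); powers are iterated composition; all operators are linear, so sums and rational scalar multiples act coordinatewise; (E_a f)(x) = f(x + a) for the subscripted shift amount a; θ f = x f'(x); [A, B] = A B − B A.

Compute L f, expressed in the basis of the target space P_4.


θ f = -7x^4 + 21x^3 - 2x^2
E_{1/3} θ f = -7x^4 + (35/3)x^3 + (43/3)x^2 + (125/27)x + 38/81
E_{1/3} f = -(7/4)x^4 + (14/3)x^3 + (29/6)x^2 + (38/27)x - 283/324
θ E_{1/3} f = -7x^4 + 14x^3 + (29/3)x^2 + (38/27)x
[E_{1/3}, θ] f = -(7/3)x^3 + (14/3)x^2 + (29/9)x + 38/81

g(x) = -(7/3)x^3 + (14/3)x^2 + (29/9)x + 38/81


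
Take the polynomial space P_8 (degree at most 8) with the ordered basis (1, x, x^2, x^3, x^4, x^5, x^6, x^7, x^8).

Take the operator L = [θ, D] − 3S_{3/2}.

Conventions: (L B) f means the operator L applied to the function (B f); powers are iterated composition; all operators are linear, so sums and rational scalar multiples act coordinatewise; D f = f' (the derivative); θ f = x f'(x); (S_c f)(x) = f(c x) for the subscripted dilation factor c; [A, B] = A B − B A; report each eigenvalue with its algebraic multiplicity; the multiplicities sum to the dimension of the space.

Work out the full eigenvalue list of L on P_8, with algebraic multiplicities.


image of 1: -3
image of x: -(9/2)x - 1
image of x^2: -(27/4)x^2 - 2x
image of x^3: -(81/8)x^3 - 3x^2
image of x^4: -(243/16)x^4 - 4x^3
image of x^5: -(729/32)x^5 - 5x^4
image of x^6: -(2187/64)x^6 - 6x^5
image of x^7: -(6561/128)x^7 - 7x^6
image of x^8: -(19683/256)x^8 - 8x^7
the matrix is upper triangular; its diagonal is (-3, -9/2, -27/4, -81/8, -243/16, -729/32, -2187/64, -6561/128, -19683/256)
for a triangular matrix the eigenvalues are the diagonal entries, with algebraic multiplicity their repetition count

λ = -19683/256 (multiplicity 1), λ = -6561/128 (multiplicity 1), λ = -2187/64 (multiplicity 1), λ = -729/32 (multiplicity 1), λ = -243/16 (multiplicity 1), λ = -81/8 (multiplicity 1), λ = -27/4 (multiplicity 1), λ = -9/2 (multiplicity 1), λ = -3 (multiplicity 1)


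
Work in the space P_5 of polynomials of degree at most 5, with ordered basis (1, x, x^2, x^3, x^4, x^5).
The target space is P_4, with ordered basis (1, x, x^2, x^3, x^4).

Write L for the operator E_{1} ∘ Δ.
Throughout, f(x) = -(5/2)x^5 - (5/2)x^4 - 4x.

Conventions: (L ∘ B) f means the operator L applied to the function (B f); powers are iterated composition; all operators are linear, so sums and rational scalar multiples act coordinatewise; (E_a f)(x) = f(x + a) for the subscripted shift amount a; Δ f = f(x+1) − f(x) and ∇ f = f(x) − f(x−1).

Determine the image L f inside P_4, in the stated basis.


g(x) = -(25/2)x^4 - 85x^3 - 220x^2 - (515/2)x - 119

Δ f = -(25/2)x^4 - 35x^3 - 40x^2 - (45/2)x - 9
E_{1} Δ f = -(25/2)x^4 - 85x^3 - 220x^2 - (515/2)x - 119
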